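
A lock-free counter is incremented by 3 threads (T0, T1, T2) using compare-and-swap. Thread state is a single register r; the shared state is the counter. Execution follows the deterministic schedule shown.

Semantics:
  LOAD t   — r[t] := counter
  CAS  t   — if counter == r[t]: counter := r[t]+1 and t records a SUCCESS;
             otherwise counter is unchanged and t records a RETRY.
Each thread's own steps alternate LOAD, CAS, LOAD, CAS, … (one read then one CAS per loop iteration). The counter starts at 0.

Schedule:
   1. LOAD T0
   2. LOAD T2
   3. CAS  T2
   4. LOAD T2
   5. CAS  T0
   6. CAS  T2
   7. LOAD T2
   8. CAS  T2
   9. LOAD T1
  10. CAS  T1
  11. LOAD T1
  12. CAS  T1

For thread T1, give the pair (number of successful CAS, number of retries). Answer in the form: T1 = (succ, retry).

T0 LOAD — after: cnt=0, r=0 — load
T2 LOAD — after: cnt=0, r=0 — load
T2 CAS — after: cnt=1, r=0 — ok
T2 LOAD — after: cnt=1, r=1 — load
T0 CAS — after: cnt=1, r=0 — retry
T2 CAS — after: cnt=2, r=1 — ok
T2 LOAD — after: cnt=2, r=2 — load
T2 CAS — after: cnt=3, r=2 — ok
T1 LOAD — after: cnt=3, r=3 — load
T1 CAS — after: cnt=4, r=3 — ok
T1 LOAD — after: cnt=4, r=4 — load
T1 CAS — after: cnt=5, r=4 — ok

T1 = (2, 0)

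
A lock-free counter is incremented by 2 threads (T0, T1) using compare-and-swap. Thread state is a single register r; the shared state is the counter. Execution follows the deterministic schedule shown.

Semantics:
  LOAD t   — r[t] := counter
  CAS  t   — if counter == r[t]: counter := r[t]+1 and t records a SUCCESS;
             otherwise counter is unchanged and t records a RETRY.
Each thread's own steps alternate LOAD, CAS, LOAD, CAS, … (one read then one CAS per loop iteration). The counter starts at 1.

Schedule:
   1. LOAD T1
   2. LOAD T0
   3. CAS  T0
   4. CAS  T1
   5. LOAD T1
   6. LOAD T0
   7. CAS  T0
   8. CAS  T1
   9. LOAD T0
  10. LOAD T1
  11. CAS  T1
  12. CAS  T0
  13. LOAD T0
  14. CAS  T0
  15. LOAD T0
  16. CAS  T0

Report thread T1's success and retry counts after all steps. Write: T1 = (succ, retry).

T1 = (1, 2)

step 1: T1 LOAD ⇒ load; ctr=1 reg=1
step 2: T0 LOAD ⇒ load; ctr=1 reg=1
step 3: T0 CAS ⇒ ok; ctr=2 reg=1
step 4: T1 CAS ⇒ retry; ctr=2 reg=1
step 5: T1 LOAD ⇒ load; ctr=2 reg=2
step 6: T0 LOAD ⇒ load; ctr=2 reg=2
step 7: T0 CAS ⇒ ok; ctr=3 reg=2
step 8: T1 CAS ⇒ retry; ctr=3 reg=2
step 9: T0 LOAD ⇒ load; ctr=3 reg=3
step 10: T1 LOAD ⇒ load; ctr=3 reg=3
step 11: T1 CAS ⇒ ok; ctr=4 reg=3
step 12: T0 CAS ⇒ retry; ctr=4 reg=3
step 13: T0 LOAD ⇒ load; ctr=4 reg=4
step 14: T0 CAS ⇒ ok; ctr=5 reg=4
step 15: T0 LOAD ⇒ load; ctr=5 reg=5
step 16: T0 CAS ⇒ ok; ctr=6 reg=5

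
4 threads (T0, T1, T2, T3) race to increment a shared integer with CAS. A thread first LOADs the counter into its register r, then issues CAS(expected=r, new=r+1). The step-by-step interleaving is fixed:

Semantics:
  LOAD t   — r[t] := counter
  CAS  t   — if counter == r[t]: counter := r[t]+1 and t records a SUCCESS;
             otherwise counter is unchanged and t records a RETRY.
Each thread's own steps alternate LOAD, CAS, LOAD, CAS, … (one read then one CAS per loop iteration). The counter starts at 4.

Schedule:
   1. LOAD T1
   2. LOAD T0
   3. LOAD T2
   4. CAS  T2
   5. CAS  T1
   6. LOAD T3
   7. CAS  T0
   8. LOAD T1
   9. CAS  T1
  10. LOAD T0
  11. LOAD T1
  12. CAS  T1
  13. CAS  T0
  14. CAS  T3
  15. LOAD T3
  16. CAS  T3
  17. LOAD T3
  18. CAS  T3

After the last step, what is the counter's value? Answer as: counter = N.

[1] T1.load  rd  (counter 4, T1.r 4)
[2] T0.load  rd  (counter 4, T0.r 4)
[3] T2.load  rd  (counter 4, T2.r 4)
[4] T2.cas  hit  (counter 5, T2.r 4)
[5] T1.cas  miss  (counter 5, T1.r 4)
[6] T3.load  rd  (counter 5, T3.r 5)
[7] T0.cas  miss  (counter 5, T0.r 4)
[8] T1.load  rd  (counter 5, T1.r 5)
[9] T1.cas  hit  (counter 6, T1.r 5)
[10] T0.load  rd  (counter 6, T0.r 6)
[11] T1.load  rd  (counter 6, T1.r 6)
[12] T1.cas  hit  (counter 7, T1.r 6)
[13] T0.cas  miss  (counter 7, T0.r 6)
[14] T3.cas  miss  (counter 7, T3.r 5)
[15] T3.load  rd  (counter 7, T3.r 7)
[16] T3.cas  hit  (counter 8, T3.r 7)
[17] T3.load  rd  (counter 8, T3.r 8)
[18] T3.cas  hit  (counter 9, T3.r 8)

counter = 9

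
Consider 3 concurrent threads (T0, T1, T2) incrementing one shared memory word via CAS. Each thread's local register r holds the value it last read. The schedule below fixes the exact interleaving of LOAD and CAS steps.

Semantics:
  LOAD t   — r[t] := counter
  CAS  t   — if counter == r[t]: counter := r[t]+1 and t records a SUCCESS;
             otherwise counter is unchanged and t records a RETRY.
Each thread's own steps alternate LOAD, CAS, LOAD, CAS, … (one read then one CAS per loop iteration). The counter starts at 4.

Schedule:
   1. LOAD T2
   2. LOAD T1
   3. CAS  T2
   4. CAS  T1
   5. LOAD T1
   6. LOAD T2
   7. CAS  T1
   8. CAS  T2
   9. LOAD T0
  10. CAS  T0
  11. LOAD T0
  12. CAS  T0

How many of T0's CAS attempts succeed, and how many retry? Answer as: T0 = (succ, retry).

T2 LOAD — after: cnt=4, r=4 — load
T1 LOAD — after: cnt=4, r=4 — load
T2 CAS — after: cnt=5, r=4 — ok
T1 CAS — after: cnt=5, r=4 — retry
T1 LOAD — after: cnt=5, r=5 — load
T2 LOAD — after: cnt=5, r=5 — load
T1 CAS — after: cnt=6, r=5 — ok
T2 CAS — after: cnt=6, r=5 — retry
T0 LOAD — after: cnt=6, r=6 — load
T0 CAS — after: cnt=7, r=6 — ok
T0 LOAD — after: cnt=7, r=7 — load
T0 CAS — after: cnt=8, r=7 — ok

T0 = (2, 0)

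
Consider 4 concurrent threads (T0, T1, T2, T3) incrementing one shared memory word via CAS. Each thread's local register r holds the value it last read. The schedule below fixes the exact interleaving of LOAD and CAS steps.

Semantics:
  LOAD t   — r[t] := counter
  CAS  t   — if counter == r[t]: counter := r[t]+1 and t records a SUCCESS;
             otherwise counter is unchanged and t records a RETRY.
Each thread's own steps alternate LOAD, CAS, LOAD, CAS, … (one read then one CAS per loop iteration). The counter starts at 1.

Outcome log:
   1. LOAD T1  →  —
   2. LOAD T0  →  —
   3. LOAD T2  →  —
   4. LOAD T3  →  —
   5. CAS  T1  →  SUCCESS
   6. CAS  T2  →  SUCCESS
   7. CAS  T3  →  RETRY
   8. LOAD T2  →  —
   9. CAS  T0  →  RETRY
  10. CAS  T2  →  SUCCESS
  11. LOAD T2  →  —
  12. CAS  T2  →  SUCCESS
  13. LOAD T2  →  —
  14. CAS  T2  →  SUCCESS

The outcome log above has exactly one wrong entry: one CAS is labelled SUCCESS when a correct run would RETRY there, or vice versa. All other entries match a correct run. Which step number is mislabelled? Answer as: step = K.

step = 6

Correct run:
1. LOAD T1 → mem=1 r[T1]=1 [LOAD]
2. LOAD T0 → mem=1 r[T0]=1 [LOAD]
3. LOAD T2 → mem=1 r[T2]=1 [LOAD]
4. LOAD T3 → mem=1 r[T3]=1 [LOAD]
5. CAS T1 → mem=2 r[T1]=1 [OK]
6. CAS T2 → mem=2 r[T2]=1 [RETRY]
7. CAS T3 → mem=2 r[T3]=1 [RETRY]
8. LOAD T2 → mem=2 r[T2]=2 [LOAD]
9. CAS T0 → mem=2 r[T0]=1 [RETRY]
10. CAS T2 → mem=3 r[T2]=2 [OK]
11. LOAD T2 → mem=3 r[T2]=3 [LOAD]
12. CAS T2 → mem=4 r[T2]=3 [OK]
13. LOAD T2 → mem=4 r[T2]=4 [LOAD]
14. CAS T2 → mem=5 r[T2]=4 [OK]
Flip is step 6.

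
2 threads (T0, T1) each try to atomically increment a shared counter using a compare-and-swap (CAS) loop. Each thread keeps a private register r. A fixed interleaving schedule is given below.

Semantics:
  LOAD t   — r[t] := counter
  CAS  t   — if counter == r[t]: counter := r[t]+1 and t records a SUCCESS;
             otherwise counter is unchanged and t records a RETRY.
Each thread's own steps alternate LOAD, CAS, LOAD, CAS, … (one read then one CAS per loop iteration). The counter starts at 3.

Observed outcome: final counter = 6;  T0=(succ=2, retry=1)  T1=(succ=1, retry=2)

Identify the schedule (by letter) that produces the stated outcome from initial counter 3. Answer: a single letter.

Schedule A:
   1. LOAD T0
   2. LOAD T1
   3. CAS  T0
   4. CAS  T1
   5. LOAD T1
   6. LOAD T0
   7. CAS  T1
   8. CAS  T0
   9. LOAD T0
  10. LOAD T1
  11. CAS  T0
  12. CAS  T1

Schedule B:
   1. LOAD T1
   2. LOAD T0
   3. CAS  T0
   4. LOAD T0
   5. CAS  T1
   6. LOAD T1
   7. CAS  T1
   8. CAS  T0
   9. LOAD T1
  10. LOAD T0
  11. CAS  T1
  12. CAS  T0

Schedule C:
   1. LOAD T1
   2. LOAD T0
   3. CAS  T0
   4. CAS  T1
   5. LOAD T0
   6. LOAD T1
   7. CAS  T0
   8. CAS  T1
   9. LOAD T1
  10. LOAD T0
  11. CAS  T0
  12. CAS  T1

Tracing schedule A:
   1) LOAD T0:  M=3  r_T0=3
   2) LOAD T1:  M=3  r_T1=3
   3) CAS  T0:  M=4  r_T0=3 ✓
   4) CAS  T1:  M=4  r_T1=3 ✗
   5) LOAD T1:  M=4  r_T1=4
   6) LOAD T0:  M=4  r_T0=4
   7) CAS  T1:  M=5  r_T1=4 ✓
   8) CAS  T0:  M=5  r_T0=4 ✗
   9) LOAD T0:  M=5  r_T0=5
  10) LOAD T1:  M=5  r_T1=5
  11) CAS  T0:  M=6  r_T0=5 ✓
  12) CAS  T1:  M=6  r_T1=5 ✗

A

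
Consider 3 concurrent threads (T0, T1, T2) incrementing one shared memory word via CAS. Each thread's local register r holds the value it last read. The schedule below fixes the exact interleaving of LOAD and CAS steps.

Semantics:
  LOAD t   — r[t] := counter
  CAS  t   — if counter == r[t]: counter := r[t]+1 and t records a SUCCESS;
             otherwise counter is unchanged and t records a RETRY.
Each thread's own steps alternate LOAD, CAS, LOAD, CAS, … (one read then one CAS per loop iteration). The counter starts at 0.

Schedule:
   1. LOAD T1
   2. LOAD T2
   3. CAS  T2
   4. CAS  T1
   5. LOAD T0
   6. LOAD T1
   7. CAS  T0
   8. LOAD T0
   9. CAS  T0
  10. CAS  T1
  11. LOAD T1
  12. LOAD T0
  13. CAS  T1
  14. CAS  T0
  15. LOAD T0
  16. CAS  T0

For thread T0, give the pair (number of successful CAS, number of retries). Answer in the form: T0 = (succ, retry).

T0 = (3, 1)

T1 LOAD — after: cnt=0, r=0 — load
T2 LOAD — after: cnt=0, r=0 — load
T2 CAS — after: cnt=1, r=0 — ok
T1 CAS — after: cnt=1, r=0 — retry
T0 LOAD — after: cnt=1, r=1 — load
T1 LOAD — after: cnt=1, r=1 — load
T0 CAS — after: cnt=2, r=1 — ok
T0 LOAD — after: cnt=2, r=2 — load
T0 CAS — after: cnt=3, r=2 — ok
T1 CAS — after: cnt=3, r=1 — retry
T1 LOAD — after: cnt=3, r=3 — load
T0 LOAD — after: cnt=3, r=3 — load
T1 CAS — after: cnt=4, r=3 — ok
T0 CAS — after: cnt=4, r=3 — retry
T0 LOAD — after: cnt=4, r=4 — load
T0 CAS — after: cnt=5, r=4 — ok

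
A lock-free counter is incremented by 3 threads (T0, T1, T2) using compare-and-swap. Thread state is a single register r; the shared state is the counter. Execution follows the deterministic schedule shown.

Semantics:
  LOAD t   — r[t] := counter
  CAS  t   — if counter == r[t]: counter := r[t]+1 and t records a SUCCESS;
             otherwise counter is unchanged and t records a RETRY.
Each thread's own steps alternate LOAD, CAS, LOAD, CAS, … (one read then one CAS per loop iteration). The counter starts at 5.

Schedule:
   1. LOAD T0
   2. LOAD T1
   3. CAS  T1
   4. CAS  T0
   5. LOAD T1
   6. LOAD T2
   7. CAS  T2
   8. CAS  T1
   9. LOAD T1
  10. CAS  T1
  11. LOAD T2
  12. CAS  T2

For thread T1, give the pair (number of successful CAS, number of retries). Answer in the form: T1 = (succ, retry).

T1 = (2, 1)

1. LOAD T0 → mem=5 r[T0]=5 [LOAD]
2. LOAD T1 → mem=5 r[T1]=5 [LOAD]
3. CAS T1 → mem=6 r[T1]=5 [OK]
4. CAS T0 → mem=6 r[T0]=5 [RETRY]
5. LOAD T1 → mem=6 r[T1]=6 [LOAD]
6. LOAD T2 → mem=6 r[T2]=6 [LOAD]
7. CAS T2 → mem=7 r[T2]=6 [OK]
8. CAS T1 → mem=7 r[T1]=6 [RETRY]
9. LOAD T1 → mem=7 r[T1]=7 [LOAD]
10. CAS T1 → mem=8 r[T1]=7 [OK]
11. LOAD T2 → mem=8 r[T2]=8 [LOAD]
12. CAS T2 → mem=9 r[T2]=8 [OK]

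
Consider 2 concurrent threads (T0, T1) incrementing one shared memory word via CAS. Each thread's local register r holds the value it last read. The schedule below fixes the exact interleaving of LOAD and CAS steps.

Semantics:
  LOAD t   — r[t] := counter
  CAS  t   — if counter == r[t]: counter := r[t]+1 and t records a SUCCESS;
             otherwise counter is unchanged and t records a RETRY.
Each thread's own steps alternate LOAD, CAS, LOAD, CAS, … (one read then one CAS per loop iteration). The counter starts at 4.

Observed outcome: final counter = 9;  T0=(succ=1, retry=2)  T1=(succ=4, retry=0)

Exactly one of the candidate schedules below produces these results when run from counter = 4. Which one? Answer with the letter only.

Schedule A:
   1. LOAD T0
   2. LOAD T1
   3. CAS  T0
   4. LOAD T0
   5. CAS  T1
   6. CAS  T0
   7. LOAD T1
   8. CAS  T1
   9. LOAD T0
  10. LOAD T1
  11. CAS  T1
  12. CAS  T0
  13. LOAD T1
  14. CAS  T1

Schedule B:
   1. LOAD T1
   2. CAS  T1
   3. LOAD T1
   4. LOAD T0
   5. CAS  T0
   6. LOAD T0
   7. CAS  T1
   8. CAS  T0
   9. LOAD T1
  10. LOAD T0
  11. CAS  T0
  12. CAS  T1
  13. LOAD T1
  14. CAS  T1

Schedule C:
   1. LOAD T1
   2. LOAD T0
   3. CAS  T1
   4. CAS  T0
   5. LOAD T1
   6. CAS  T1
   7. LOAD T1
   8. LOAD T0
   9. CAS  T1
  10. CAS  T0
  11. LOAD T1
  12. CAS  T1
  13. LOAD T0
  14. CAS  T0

C

Tracing schedule C:
step 1: T1 LOAD ⇒ load; ctr=4 reg=4
step 2: T0 LOAD ⇒ load; ctr=4 reg=4
step 3: T1 CAS ⇒ ok; ctr=5 reg=4
step 4: T0 CAS ⇒ retry; ctr=5 reg=4
step 5: T1 LOAD ⇒ load; ctr=5 reg=5
step 6: T1 CAS ⇒ ok; ctr=6 reg=5
step 7: T1 LOAD ⇒ load; ctr=6 reg=6
step 8: T0 LOAD ⇒ load; ctr=6 reg=6
step 9: T1 CAS ⇒ ok; ctr=7 reg=6
step 10: T0 CAS ⇒ retry; ctr=7 reg=6
step 11: T1 LOAD ⇒ load; ctr=7 reg=7
step 12: T1 CAS ⇒ ok; ctr=8 reg=7
step 13: T0 LOAD ⇒ load; ctr=8 reg=8
step 14: T0 CAS ⇒ ok; ctr=9 reg=8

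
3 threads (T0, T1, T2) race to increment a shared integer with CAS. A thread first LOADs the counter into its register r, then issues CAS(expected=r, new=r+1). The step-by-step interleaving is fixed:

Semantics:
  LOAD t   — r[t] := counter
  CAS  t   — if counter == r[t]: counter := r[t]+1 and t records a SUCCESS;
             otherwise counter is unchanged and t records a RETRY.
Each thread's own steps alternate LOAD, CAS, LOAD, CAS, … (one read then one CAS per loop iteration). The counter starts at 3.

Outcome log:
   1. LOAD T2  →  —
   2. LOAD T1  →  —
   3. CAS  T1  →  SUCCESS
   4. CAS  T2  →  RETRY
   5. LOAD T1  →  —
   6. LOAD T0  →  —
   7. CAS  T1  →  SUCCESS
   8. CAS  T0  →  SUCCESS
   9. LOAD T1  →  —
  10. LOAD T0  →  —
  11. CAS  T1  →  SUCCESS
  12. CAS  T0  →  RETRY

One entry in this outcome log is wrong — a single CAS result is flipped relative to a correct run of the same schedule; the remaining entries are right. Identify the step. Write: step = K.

step = 8

Reference trace:
   1) LOAD T2:  M=3  r_T2=3
   2) LOAD T1:  M=3  r_T1=3
   3) CAS  T1:  M=4  r_T1=3 ✓
   4) CAS  T2:  M=4  r_T2=3 ✗
   5) LOAD T1:  M=4  r_T1=4
   6) LOAD T0:  M=4  r_T0=4
   7) CAS  T1:  M=5  r_T1=4 ✓
   8) CAS  T0:  M=5  r_T0=4 ✗
   9) LOAD T1:  M=5  r_T1=5
  10) LOAD T0:  M=5  r_T0=5
  11) CAS  T1:  M=6  r_T1=5 ✓
  12) CAS  T0:  M=6  r_T0=5 ✗
Flip is step 8.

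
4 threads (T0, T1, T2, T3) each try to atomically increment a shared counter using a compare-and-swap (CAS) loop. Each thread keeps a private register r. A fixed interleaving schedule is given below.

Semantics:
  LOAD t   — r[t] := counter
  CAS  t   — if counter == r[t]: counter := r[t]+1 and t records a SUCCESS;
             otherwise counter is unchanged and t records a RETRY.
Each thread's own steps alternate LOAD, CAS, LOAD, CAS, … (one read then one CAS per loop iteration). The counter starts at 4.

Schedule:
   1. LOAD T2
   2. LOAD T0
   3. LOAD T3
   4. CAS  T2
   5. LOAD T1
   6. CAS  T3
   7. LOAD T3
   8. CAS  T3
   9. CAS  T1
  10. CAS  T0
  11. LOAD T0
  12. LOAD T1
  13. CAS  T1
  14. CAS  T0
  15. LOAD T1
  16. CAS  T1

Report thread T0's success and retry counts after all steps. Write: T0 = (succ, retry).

T0 = (0, 2)

   1) LOAD T2:  M=4  r_T2=4
   2) LOAD T0:  M=4  r_T0=4
   3) LOAD T3:  M=4  r_T3=4
   4) CAS  T2:  M=5  r_T2=4 ✓
   5) LOAD T1:  M=5  r_T1=5
   6) CAS  T3:  M=5  r_T3=4 ✗
   7) LOAD T3:  M=5  r_T3=5
   8) CAS  T3:  M=6  r_T3=5 ✓
   9) CAS  T1:  M=6  r_T1=5 ✗
  10) CAS  T0:  M=6  r_T0=4 ✗
  11) LOAD T0:  M=6  r_T0=6
  12) LOAD T1:  M=6  r_T1=6
  13) CAS  T1:  M=7  r_T1=6 ✓
  14) CAS  T0:  M=7  r_T0=6 ✗
  15) LOAD T1:  M=7  r_T1=7
  16) CAS  T1:  M=8  r_T1=7 ✓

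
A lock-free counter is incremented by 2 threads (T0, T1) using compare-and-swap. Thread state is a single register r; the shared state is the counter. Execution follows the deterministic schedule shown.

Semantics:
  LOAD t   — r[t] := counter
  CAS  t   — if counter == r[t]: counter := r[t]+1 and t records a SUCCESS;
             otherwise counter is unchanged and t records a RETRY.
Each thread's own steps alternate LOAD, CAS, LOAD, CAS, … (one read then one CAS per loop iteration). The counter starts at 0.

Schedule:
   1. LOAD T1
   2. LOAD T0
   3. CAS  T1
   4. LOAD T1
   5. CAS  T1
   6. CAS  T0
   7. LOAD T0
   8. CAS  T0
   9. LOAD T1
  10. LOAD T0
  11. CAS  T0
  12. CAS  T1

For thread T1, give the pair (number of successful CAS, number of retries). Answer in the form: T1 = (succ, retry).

T1 = (2, 1)

T1 LOAD — after: cnt=0, r=0 — load
T0 LOAD — after: cnt=0, r=0 — load
T1 CAS — after: cnt=1, r=0 — ok
T1 LOAD — after: cnt=1, r=1 — load
T1 CAS — after: cnt=2, r=1 — ok
T0 CAS — after: cnt=2, r=0 — retry
T0 LOAD — after: cnt=2, r=2 — load
T0 CAS — after: cnt=3, r=2 — ok
T1 LOAD — after: cnt=3, r=3 — load
T0 LOAD — after: cnt=3, r=3 — load
T0 CAS — after: cnt=4, r=3 — ok
T1 CAS — after: cnt=4, r=3 — retry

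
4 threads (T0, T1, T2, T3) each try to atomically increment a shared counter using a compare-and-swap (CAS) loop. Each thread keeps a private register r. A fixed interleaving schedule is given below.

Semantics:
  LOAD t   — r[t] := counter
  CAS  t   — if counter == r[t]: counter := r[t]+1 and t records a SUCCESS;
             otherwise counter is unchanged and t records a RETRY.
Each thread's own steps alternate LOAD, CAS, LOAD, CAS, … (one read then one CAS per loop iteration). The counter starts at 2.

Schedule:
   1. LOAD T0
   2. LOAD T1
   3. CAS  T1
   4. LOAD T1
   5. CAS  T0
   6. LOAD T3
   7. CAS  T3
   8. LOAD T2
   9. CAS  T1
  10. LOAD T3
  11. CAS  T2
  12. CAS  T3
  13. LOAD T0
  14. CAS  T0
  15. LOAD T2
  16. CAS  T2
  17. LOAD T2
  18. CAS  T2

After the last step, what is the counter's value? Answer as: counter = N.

counter = 8

T0 LOAD — after: cnt=2, r=2 — load
T1 LOAD — after: cnt=2, r=2 — load
T1 CAS — after: cnt=3, r=2 — ok
T1 LOAD — after: cnt=3, r=3 — load
T0 CAS — after: cnt=3, r=2 — retry
T3 LOAD — after: cnt=3, r=3 — load
T3 CAS — after: cnt=4, r=3 — ok
T2 LOAD — after: cnt=4, r=4 — load
T1 CAS — after: cnt=4, r=3 — retry
T3 LOAD — after: cnt=4, r=4 — load
T2 CAS — after: cnt=5, r=4 — ok
T3 CAS — after: cnt=5, r=4 — retry
T0 LOAD — after: cnt=5, r=5 — load
T0 CAS — after: cnt=6, r=5 — ok
T2 LOAD — after: cnt=6, r=6 — load
T2 CAS — after: cnt=7, r=6 — ok
T2 LOAD — after: cnt=7, r=7 — load
T2 CAS — after: cnt=8, r=7 — ok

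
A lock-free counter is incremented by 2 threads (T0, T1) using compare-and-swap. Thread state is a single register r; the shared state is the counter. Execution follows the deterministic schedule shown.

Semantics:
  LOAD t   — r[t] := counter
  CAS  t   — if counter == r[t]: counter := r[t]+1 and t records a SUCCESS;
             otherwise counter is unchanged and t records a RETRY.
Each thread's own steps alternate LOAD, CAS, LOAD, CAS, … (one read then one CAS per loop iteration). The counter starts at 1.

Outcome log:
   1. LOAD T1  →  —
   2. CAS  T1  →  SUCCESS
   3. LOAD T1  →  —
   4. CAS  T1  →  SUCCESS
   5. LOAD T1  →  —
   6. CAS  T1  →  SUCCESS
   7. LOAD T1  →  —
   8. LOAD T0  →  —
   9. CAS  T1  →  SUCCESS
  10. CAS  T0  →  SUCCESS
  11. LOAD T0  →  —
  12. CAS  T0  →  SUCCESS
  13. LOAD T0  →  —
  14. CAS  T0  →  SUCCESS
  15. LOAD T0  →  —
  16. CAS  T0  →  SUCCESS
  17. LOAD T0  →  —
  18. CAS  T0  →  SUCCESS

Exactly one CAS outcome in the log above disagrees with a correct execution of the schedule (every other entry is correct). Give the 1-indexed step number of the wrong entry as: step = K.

Correct run:
1. LOAD T1 → mem=1 r[T1]=1 [LOAD]
2. CAS T1 → mem=2 r[T1]=1 [OK]
3. LOAD T1 → mem=2 r[T1]=2 [LOAD]
4. CAS T1 → mem=3 r[T1]=2 [OK]
5. LOAD T1 → mem=3 r[T1]=3 [LOAD]
6. CAS T1 → mem=4 r[T1]=3 [OK]
7. LOAD T1 → mem=4 r[T1]=4 [LOAD]
8. LOAD T0 → mem=4 r[T0]=4 [LOAD]
9. CAS T1 → mem=5 r[T1]=4 [OK]
10. CAS T0 → mem=5 r[T0]=4 [RETRY]
11. LOAD T0 → mem=5 r[T0]=5 [LOAD]
12. CAS T0 → mem=6 r[T0]=5 [OK]
13. LOAD T0 → mem=6 r[T0]=6 [LOAD]
14. CAS T0 → mem=7 r[T0]=6 [OK]
15. LOAD T0 → mem=7 r[T0]=7 [LOAD]
16. CAS T0 → mem=8 r[T0]=7 [OK]
17. LOAD T0 → mem=8 r[T0]=8 [LOAD]
18. CAS T0 → mem=9 r[T0]=8 [OK]
Log disagrees first at step 10.

step = 10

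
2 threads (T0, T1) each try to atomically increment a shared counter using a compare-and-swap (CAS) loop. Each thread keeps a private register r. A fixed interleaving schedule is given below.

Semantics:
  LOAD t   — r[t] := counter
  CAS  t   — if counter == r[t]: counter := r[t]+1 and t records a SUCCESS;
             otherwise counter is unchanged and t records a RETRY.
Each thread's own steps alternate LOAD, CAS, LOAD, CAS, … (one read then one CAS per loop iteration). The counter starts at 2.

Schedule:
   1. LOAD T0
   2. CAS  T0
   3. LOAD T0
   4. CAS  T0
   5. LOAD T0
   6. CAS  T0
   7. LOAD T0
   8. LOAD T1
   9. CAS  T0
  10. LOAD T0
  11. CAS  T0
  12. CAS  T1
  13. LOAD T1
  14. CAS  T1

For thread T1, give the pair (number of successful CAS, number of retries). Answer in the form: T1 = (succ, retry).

   1) LOAD T0:  M=2  r_T0=2
   2) CAS  T0:  M=3  r_T0=2 ✓
   3) LOAD T0:  M=3  r_T0=3
   4) CAS  T0:  M=4  r_T0=3 ✓
   5) LOAD T0:  M=4  r_T0=4
   6) CAS  T0:  M=5  r_T0=4 ✓
   7) LOAD T0:  M=5  r_T0=5
   8) LOAD T1:  M=5  r_T1=5
   9) CAS  T0:  M=6  r_T0=5 ✓
  10) LOAD T0:  M=6  r_T0=6
  11) CAS  T0:  M=7  r_T0=6 ✓
  12) CAS  T1:  M=7  r_T1=5 ✗
  13) LOAD T1:  M=7  r_T1=7
  14) CAS  T1:  M=8  r_T1=7 ✓

T1 = (1, 1)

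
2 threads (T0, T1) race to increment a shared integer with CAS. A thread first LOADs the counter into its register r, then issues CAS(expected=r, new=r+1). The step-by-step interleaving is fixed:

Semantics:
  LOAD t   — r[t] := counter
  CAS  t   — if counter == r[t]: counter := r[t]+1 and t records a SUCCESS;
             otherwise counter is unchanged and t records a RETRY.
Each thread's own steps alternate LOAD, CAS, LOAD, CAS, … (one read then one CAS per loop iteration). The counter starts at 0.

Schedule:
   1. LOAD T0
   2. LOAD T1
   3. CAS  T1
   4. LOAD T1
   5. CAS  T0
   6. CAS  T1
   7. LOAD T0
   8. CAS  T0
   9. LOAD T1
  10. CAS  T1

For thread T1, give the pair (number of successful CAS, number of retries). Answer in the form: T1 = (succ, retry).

T1 = (3, 0)

T0 LOAD — after: cnt=0, r=0 — load
T1 LOAD — after: cnt=0, r=0 — load
T1 CAS — after: cnt=1, r=0 — ok
T1 LOAD — after: cnt=1, r=1 — load
T0 CAS — after: cnt=1, r=0 — retry
T1 CAS — after: cnt=2, r=1 — ok
T0 LOAD — after: cnt=2, r=2 — load
T0 CAS — after: cnt=3, r=2 — ok
T1 LOAD — after: cnt=3, r=3 — load
T1 CAS — after: cnt=4, r=3 — ok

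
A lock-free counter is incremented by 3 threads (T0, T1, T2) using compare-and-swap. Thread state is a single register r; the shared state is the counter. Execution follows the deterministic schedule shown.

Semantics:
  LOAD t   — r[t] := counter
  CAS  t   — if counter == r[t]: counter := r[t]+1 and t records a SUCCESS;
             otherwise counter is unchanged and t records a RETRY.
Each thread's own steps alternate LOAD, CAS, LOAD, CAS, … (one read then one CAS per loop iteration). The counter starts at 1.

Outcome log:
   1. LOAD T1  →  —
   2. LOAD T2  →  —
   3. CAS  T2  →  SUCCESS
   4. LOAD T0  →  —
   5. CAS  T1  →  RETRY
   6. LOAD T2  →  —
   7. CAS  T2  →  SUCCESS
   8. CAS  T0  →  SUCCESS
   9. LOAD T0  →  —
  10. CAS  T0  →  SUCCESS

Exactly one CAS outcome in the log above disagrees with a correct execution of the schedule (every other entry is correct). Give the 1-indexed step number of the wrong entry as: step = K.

step = 8

Correct run:
step 1: T1 LOAD ⇒ load; ctr=1 reg=1
step 2: T2 LOAD ⇒ load; ctr=1 reg=1
step 3: T2 CAS ⇒ ok; ctr=2 reg=1
step 4: T0 LOAD ⇒ load; ctr=2 reg=2
step 5: T1 CAS ⇒ retry; ctr=2 reg=1
step 6: T2 LOAD ⇒ load; ctr=2 reg=2
step 7: T2 CAS ⇒ ok; ctr=3 reg=2
step 8: T0 CAS ⇒ retry; ctr=3 reg=2
step 9: T0 LOAD ⇒ load; ctr=3 reg=3
step 10: T0 CAS ⇒ ok; ctr=4 reg=3
Flip is step 8.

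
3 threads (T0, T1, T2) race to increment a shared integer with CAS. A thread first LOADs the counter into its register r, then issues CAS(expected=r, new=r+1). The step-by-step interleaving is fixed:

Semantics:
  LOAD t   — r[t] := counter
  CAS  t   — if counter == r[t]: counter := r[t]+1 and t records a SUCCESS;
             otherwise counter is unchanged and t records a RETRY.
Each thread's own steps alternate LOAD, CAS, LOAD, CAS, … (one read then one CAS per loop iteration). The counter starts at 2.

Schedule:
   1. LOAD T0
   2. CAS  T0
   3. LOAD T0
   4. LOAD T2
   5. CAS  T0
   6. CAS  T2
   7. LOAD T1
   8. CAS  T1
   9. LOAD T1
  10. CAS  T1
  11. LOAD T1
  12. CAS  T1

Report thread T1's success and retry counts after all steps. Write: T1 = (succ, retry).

1. LOAD T0 → mem=2 r[T0]=2 [LOAD]
2. CAS T0 → mem=3 r[T0]=2 [OK]
3. LOAD T0 → mem=3 r[T0]=3 [LOAD]
4. LOAD T2 → mem=3 r[T2]=3 [LOAD]
5. CAS T0 → mem=4 r[T0]=3 [OK]
6. CAS T2 → mem=4 r[T2]=3 [RETRY]
7. LOAD T1 → mem=4 r[T1]=4 [LOAD]
8. CAS T1 → mem=5 r[T1]=4 [OK]
9. LOAD T1 → mem=5 r[T1]=5 [LOAD]
10. CAS T1 → mem=6 r[T1]=5 [OK]
11. LOAD T1 → mem=6 r[T1]=6 [LOAD]
12. CAS T1 → mem=7 r[T1]=6 [OK]

T1 = (3, 0)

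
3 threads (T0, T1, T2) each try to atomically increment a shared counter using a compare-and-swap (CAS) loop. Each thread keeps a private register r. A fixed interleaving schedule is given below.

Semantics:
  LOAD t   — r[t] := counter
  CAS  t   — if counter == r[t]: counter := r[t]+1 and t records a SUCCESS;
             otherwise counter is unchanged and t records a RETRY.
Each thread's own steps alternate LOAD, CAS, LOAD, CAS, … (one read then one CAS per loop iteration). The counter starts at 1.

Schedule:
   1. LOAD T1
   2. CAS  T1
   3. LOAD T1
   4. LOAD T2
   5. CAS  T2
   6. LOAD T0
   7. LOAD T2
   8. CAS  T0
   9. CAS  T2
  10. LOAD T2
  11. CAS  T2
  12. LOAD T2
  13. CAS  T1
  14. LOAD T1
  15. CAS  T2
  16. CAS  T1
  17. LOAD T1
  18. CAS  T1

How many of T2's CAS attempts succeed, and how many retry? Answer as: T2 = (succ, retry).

T2 = (3, 1)

1. LOAD T1 → mem=1 r[T1]=1 [LOAD]
2. CAS T1 → mem=2 r[T1]=1 [OK]
3. LOAD T1 → mem=2 r[T1]=2 [LOAD]
4. LOAD T2 → mem=2 r[T2]=2 [LOAD]
5. CAS T2 → mem=3 r[T2]=2 [OK]
6. LOAD T0 → mem=3 r[T0]=3 [LOAD]
7. LOAD T2 → mem=3 r[T2]=3 [LOAD]
8. CAS T0 → mem=4 r[T0]=3 [OK]
9. CAS T2 → mem=4 r[T2]=3 [RETRY]
10. LOAD T2 → mem=4 r[T2]=4 [LOAD]
11. CAS T2 → mem=5 r[T2]=4 [OK]
12. LOAD T2 → mem=5 r[T2]=5 [LOAD]
13. CAS T1 → mem=5 r[T1]=2 [RETRY]
14. LOAD T1 → mem=5 r[T1]=5 [LOAD]
15. CAS T2 → mem=6 r[T2]=5 [OK]
16. CAS T1 → mem=6 r[T1]=5 [RETRY]
17. LOAD T1 → mem=6 r[T1]=6 [LOAD]
18. CAS T1 → mem=7 r[T1]=6 [OK]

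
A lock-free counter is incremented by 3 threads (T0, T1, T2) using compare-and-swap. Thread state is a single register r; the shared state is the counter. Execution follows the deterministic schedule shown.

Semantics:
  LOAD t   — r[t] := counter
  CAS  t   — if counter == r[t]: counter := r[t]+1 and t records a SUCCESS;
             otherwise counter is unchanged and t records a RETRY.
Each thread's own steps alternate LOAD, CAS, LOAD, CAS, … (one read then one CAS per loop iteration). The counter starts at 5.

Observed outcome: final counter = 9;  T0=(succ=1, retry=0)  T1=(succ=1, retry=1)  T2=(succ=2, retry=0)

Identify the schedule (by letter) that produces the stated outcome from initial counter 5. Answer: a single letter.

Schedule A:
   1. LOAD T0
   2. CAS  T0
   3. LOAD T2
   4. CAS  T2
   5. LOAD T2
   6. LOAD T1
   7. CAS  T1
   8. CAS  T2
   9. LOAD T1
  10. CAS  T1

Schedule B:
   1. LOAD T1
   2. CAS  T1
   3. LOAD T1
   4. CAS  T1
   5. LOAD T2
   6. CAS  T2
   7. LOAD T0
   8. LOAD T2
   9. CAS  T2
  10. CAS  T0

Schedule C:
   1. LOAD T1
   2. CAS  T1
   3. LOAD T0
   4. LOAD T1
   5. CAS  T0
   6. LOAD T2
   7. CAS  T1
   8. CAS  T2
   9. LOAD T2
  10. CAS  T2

Simulating candidate C:
[1] T1.load  rd  (counter 5, T1.r 5)
[2] T1.cas  hit  (counter 6, T1.r 5)
[3] T0.load  rd  (counter 6, T0.r 6)
[4] T1.load  rd  (counter 6, T1.r 6)
[5] T0.cas  hit  (counter 7, T0.r 6)
[6] T2.load  rd  (counter 7, T2.r 7)
[7] T1.cas  miss  (counter 7, T1.r 6)
[8] T2.cas  hit  (counter 8, T2.r 7)
[9] T2.load  rd  (counter 8, T2.r 8)
[10] T2.cas  hit  (counter 9, T2.r 8)

C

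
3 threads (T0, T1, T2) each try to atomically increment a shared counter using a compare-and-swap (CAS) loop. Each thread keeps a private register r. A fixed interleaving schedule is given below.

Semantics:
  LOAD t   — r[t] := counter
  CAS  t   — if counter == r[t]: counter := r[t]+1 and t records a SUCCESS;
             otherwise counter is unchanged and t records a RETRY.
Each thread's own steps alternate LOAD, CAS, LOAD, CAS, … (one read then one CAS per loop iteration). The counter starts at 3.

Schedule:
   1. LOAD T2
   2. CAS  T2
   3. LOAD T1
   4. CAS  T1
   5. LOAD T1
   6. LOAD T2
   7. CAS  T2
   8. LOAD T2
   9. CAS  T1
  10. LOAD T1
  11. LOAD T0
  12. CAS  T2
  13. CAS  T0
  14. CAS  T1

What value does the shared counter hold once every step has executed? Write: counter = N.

counter = 7

#1 T2 reads 3
#2 T2 CAS(3→4) writes; counter now 4
#3 T1 reads 4
#4 T1 CAS(4→5) writes; counter now 5
#5 T1 reads 5
#6 T2 reads 5
#7 T2 CAS(5→6) writes; counter now 6
#8 T2 reads 6
#9 T1 CAS(5→6) fails; counter now 6
#10 T1 reads 6
#11 T0 reads 6
#12 T2 CAS(6→7) writes; counter now 7
#13 T0 CAS(6→7) fails; counter now 7
#14 T1 CAS(6→7) fails; counter now 7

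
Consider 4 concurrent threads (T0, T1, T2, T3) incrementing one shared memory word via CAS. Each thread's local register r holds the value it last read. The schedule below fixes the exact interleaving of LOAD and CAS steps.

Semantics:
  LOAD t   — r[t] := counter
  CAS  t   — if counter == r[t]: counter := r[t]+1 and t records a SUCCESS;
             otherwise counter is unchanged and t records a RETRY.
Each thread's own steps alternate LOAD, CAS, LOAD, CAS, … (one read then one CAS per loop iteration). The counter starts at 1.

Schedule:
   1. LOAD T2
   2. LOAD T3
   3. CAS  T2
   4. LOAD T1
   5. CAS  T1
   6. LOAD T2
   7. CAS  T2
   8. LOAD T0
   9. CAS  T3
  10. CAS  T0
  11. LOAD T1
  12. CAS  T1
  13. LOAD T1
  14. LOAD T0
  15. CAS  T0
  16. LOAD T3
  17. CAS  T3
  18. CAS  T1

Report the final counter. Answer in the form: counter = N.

1. LOAD T2 → mem=1 r[T2]=1 [LOAD]
2. LOAD T3 → mem=1 r[T3]=1 [LOAD]
3. CAS T2 → mem=2 r[T2]=1 [OK]
4. LOAD T1 → mem=2 r[T1]=2 [LOAD]
5. CAS T1 → mem=3 r[T1]=2 [OK]
6. LOAD T2 → mem=3 r[T2]=3 [LOAD]
7. CAS T2 → mem=4 r[T2]=3 [OK]
8. LOAD T0 → mem=4 r[T0]=4 [LOAD]
9. CAS T3 → mem=4 r[T3]=1 [RETRY]
10. CAS T0 → mem=5 r[T0]=4 [OK]
11. LOAD T1 → mem=5 r[T1]=5 [LOAD]
12. CAS T1 → mem=6 r[T1]=5 [OK]
13. LOAD T1 → mem=6 r[T1]=6 [LOAD]
14. LOAD T0 → mem=6 r[T0]=6 [LOAD]
15. CAS T0 → mem=7 r[T0]=6 [OK]
16. LOAD T3 → mem=7 r[T3]=7 [LOAD]
17. CAS T3 → mem=8 r[T3]=7 [OK]
18. CAS T1 → mem=8 r[T1]=6 [RETRY]

counter = 8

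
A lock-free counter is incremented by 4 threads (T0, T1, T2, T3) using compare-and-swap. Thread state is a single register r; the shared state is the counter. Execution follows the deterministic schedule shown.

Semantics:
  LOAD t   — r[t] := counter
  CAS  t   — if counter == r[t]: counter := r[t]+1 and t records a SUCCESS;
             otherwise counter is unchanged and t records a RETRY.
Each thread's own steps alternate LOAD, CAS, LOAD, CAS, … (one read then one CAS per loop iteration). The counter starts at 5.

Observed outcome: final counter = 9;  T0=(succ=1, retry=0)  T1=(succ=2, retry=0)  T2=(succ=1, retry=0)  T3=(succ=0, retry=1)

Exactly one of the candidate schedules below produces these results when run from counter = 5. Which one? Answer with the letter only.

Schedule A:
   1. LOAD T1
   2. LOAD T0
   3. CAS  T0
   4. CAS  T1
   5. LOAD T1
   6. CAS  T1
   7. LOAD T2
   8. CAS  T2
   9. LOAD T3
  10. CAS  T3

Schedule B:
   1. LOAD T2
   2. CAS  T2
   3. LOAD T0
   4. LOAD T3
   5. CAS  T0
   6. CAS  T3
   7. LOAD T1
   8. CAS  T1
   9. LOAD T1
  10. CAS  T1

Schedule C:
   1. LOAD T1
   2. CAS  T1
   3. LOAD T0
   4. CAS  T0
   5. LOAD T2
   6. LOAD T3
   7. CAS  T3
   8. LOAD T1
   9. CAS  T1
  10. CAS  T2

Tracing schedule B:
   1) LOAD T2:  M=5  r_T2=5
   2) CAS  T2:  M=6  r_T2=5 ✓
   3) LOAD T0:  M=6  r_T0=6
   4) LOAD T3:  M=6  r_T3=6
   5) CAS  T0:  M=7  r_T0=6 ✓
   6) CAS  T3:  M=7  r_T3=6 ✗
   7) LOAD T1:  M=7  r_T1=7
   8) CAS  T1:  M=8  r_T1=7 ✓
   9) LOAD T1:  M=8  r_T1=8
  10) CAS  T1:  M=9  r_T1=8 ✓

B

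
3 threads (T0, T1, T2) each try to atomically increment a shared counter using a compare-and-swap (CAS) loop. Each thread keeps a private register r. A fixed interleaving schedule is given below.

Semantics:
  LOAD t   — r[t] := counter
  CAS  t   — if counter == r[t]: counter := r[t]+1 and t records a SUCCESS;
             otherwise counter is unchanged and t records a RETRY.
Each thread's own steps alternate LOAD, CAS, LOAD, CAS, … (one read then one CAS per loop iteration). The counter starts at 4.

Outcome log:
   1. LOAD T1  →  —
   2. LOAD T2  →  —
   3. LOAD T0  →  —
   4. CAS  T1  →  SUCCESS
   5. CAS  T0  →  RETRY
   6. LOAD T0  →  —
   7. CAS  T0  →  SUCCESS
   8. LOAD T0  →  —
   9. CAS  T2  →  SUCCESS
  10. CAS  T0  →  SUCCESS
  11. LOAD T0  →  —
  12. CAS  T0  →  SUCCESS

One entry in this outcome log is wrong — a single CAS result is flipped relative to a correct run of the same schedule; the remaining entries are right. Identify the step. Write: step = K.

step = 9

Re-executing:
#1 T1 reads 4
#2 T2 reads 4
#3 T0 reads 4
#4 T1 CAS(4→5) writes; counter now 5
#5 T0 CAS(4→5) fails; counter now 5
#6 T0 reads 5
#7 T0 CAS(5→6) writes; counter now 6
#8 T0 reads 6
#9 T2 CAS(4→5) fails; counter now 6
#10 T0 CAS(6→7) writes; counter now 7
#11 T0 reads 7
#12 T0 CAS(7→8) writes; counter now 8
Mismatch at 9.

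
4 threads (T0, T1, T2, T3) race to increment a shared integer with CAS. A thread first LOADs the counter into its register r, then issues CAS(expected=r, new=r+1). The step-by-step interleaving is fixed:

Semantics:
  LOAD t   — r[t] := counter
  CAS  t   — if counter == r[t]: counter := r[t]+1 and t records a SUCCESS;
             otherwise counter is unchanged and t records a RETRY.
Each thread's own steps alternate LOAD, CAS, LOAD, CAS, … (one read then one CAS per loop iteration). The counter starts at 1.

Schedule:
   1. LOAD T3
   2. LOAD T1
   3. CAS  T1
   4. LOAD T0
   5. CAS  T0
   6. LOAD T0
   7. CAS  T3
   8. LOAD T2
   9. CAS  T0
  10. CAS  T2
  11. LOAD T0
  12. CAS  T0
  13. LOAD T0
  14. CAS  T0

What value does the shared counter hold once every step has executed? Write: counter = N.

   1) LOAD T3:  M=1  r_T3=1
   2) LOAD T1:  M=1  r_T1=1
   3) CAS  T1:  M=2  r_T1=1 ✓
   4) LOAD T0:  M=2  r_T0=2
   5) CAS  T0:  M=3  r_T0=2 ✓
   6) LOAD T0:  M=3  r_T0=3
   7) CAS  T3:  M=3  r_T3=1 ✗
   8) LOAD T2:  M=3  r_T2=3
   9) CAS  T0:  M=4  r_T0=3 ✓
  10) CAS  T2:  M=4  r_T2=3 ✗
  11) LOAD T0:  M=4  r_T0=4
  12) CAS  T0:  M=5  r_T0=4 ✓
  13) LOAD T0:  M=5  r_T0=5
  14) CAS  T0:  M=6  r_T0=5 ✓

counter = 6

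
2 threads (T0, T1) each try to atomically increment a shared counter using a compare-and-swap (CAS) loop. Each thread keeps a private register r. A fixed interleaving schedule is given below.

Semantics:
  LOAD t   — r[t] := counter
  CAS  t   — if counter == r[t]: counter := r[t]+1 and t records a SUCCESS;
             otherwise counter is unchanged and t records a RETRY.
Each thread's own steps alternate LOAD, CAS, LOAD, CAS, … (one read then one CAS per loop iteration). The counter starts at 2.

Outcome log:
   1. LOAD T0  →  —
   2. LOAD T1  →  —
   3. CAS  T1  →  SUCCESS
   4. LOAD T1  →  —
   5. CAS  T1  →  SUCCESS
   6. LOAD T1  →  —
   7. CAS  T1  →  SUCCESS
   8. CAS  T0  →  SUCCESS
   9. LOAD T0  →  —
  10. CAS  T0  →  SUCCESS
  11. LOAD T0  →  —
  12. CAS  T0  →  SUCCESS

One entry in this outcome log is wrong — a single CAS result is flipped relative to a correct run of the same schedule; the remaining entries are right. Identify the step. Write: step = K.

Re-executing:
step 1: T0 LOAD ⇒ load; ctr=2 reg=2
step 2: T1 LOAD ⇒ load; ctr=2 reg=2
step 3: T1 CAS ⇒ ok; ctr=3 reg=2
step 4: T1 LOAD ⇒ load; ctr=3 reg=3
step 5: T1 CAS ⇒ ok; ctr=4 reg=3
step 6: T1 LOAD ⇒ load; ctr=4 reg=4
step 7: T1 CAS ⇒ ok; ctr=5 reg=4
step 8: T0 CAS ⇒ retry; ctr=5 reg=2
step 9: T0 LOAD ⇒ load; ctr=5 reg=5
step 10: T0 CAS ⇒ ok; ctr=6 reg=5
step 11: T0 LOAD ⇒ load; ctr=6 reg=6
step 12: T0 CAS ⇒ ok; ctr=7 reg=6
Flip is step 8.

step = 8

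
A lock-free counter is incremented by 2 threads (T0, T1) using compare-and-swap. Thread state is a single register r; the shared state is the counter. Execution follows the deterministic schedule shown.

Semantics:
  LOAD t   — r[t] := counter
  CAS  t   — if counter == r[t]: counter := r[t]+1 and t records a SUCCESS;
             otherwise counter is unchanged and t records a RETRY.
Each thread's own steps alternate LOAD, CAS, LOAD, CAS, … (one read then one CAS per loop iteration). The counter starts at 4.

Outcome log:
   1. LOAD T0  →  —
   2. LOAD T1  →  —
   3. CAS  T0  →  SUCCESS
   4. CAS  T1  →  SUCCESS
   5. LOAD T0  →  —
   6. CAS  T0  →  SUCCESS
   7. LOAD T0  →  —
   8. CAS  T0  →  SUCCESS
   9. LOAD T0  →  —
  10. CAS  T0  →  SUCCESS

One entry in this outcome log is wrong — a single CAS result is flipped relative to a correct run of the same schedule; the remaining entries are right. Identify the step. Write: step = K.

Re-executing:
#1 T0 reads 4
#2 T1 reads 4
#3 T0 CAS(4→5) writes; counter now 5
#4 T1 CAS(4→5) fails; counter now 5
#5 T0 reads 5
#6 T0 CAS(5→6) writes; counter now 6
#7 T0 reads 6
#8 T0 CAS(6→7) writes; counter now 7
#9 T0 reads 7
#10 T0 CAS(7→8) writes; counter now 8
Log disagrees first at step 4.

step = 4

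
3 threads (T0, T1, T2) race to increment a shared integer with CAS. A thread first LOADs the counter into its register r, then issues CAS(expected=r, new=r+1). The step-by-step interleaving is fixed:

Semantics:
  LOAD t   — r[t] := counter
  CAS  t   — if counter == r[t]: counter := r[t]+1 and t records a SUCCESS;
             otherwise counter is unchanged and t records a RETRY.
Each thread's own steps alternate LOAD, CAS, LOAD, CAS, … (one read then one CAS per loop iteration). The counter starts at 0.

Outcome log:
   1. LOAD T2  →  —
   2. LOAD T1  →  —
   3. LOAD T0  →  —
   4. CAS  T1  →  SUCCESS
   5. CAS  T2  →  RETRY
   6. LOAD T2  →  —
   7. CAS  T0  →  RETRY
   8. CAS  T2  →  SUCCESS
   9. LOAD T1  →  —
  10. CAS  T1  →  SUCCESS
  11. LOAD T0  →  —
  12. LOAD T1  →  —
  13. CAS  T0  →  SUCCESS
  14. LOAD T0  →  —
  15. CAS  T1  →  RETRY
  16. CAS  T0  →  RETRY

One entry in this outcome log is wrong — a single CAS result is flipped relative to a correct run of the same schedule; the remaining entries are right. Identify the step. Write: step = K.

Reference trace:
#1 T2 reads 0
#2 T1 reads 0
#3 T0 reads 0
#4 T1 CAS(0→1) writes; counter now 1
#5 T2 CAS(0→1) fails; counter now 1
#6 T2 reads 1
#7 T0 CAS(0→1) fails; counter now 1
#8 T2 CAS(1→2) writes; counter now 2
#9 T1 reads 2
#10 T1 CAS(2→3) writes; counter now 3
#11 T0 reads 3
#12 T1 reads 3
#13 T0 CAS(3→4) writes; counter now 4
#14 T0 reads 4
#15 T1 CAS(3→4) fails; counter now 4
#16 T0 CAS(4→5) writes; counter now 5
Flip is step 16.

step = 16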